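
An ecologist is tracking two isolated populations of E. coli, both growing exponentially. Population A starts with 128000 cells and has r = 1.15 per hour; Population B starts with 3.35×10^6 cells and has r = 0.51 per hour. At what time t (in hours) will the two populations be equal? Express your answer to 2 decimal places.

Set 128000·e^(1.15t) = 3.35×10^6·e^(0.51t).
e^((1.15 − 0.51)t) = 3.35×10^6/128000 → e^(0.64·t) = 26.172.
0.64·t = ln(26.172) = 3.2647, so t = 3.2647/0.64 = 5.1011.

5.10 hours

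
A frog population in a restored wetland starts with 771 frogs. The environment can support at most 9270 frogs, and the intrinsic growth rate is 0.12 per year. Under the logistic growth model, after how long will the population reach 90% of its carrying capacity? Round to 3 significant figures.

38.3 years

A = (K − N₀)/N₀ = (9270 − 771)/771 = 11.023.
Solve 9270/(1 + 11.023·e^(−0.12t)) = 8343: 1 + 11.023·e^(−0.12t) = 1.1111, so e^(−0.12t) = 0.0100796.
−0.12·t = ln(0.0100796) = -4.5972, so t = 4.5972/0.12 = 38.31.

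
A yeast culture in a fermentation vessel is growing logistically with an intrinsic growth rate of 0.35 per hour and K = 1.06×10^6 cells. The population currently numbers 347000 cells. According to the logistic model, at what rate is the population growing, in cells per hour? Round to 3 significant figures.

dN/dt = rN(1 − N/K) = 0.35 × 347000 × (1 − 347000/1.06×10^6).
1 − 347000/1.06×10^6 = 0.67264; dN/dt = 0.35 × 347000 × 0.67264 = 81692.

81700 cells per hour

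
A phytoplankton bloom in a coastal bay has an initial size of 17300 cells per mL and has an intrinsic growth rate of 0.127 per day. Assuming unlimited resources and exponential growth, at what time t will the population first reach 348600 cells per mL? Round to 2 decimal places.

Set N₀·e^(rt) = 348600: e^(0.127·t) = 348600/17300 = 20.15.
0.127·t = ln(20.15) = 3.0032, so t = 3.0032/0.127 = 23.647.

23.65 days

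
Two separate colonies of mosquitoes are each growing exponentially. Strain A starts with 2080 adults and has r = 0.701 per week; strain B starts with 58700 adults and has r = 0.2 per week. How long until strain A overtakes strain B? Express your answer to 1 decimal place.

6.7 weeks

Set 2080·e^(0.701t) = 58700·e^(0.2t).
e^((0.701 − 0.2)t) = 58700/2080 → e^(0.501·t) = 28.221.
0.501·t = ln(28.221) = 3.3401, so t = 3.3401/0.501 = 6.6668.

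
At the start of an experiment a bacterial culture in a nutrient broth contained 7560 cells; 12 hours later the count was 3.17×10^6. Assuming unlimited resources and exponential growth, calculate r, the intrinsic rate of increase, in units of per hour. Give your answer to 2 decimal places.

From N(t) = N₀·e^(rt): e^(r·12) = 3.17×10^6/7560 = 419.31.
r·12 = ln(419.31) = 6.0386, so r = 6.0386/12 = 0.50322.

0.50 per hour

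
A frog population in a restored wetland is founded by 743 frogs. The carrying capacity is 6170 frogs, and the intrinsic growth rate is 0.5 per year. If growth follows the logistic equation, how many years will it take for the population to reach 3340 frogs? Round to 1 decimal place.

A = (K − N₀)/N₀ = (6170 − 743)/743 = 7.3042.
Solve 6170/(1 + 7.3042·e^(−0.5t)) = 3340: 1 + 7.3042·e^(−0.5t) = 1.8473, so e^(−0.5t) = 0.116003.
−0.5·t = ln(0.116003) = -2.1541, so t = 2.1541/0.5 = 4.3083.

4.3 years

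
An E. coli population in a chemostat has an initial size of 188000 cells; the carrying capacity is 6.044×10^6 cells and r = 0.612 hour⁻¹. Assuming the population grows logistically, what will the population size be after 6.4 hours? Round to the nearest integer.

A = (K − N₀)/N₀ = (6.044×10^6 − 188000)/188000 = 31.149.
N(t) = K/(1 + A·e^(−rt)) = 6.044×10^6/(1 + 31.149×e^(−0.612×6.4)).
e^(−3.917) = 0.019905; denominator = 1 + 31.149×0.019905 = 1.62.
N = 6.044×10^6/1.62 = 3.730842×10^6.

3730842 cells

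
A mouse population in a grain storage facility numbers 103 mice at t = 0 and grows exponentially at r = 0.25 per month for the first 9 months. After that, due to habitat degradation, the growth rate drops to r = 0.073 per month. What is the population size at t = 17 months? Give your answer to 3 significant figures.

Phase 1: N(9) = 103·e^(0.25×9) = 103·e^2.25 = 977.237.
Phase 2 runs for 17 − 9 = 8 months at r = 0.073.
N(17) = 977.237·e^(0.073×8) = 977.237·e^0.584 = 1752.38.

1750 mice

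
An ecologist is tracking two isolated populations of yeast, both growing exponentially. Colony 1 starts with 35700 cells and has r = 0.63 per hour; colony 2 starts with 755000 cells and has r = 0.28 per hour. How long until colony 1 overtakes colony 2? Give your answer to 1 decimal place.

8.7 hours

Set 35700·e^(0.63t) = 755000·e^(0.28t).
e^((0.63 − 0.28)t) = 755000/35700 → e^(0.35·t) = 21.148.
0.35·t = ln(21.148) = 3.0516, so t = 3.0516/0.35 = 8.7188.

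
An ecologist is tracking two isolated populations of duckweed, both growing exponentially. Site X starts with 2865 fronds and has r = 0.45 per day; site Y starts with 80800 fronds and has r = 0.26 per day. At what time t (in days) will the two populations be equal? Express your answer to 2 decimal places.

17.58 days

Set 2865·e^(0.45t) = 80800·e^(0.26t).
e^((0.45 − 0.26)t) = 80800/2865 → e^(0.19·t) = 28.202.
0.19·t = ln(28.202) = 3.3394, so t = 3.3394/0.19 = 17.576.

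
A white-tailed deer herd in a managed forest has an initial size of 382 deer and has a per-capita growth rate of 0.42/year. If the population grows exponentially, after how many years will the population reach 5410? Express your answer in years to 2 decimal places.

6.31 years

Set N₀·e^(rt) = 5410: e^(0.42·t) = 5410/382 = 14.162.
0.42·t = ln(14.162) = 2.6506, so t = 2.6506/0.42 = 6.3109.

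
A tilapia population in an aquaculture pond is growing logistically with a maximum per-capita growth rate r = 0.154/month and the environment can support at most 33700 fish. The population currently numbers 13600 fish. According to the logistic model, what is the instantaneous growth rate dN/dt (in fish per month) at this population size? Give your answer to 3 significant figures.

1250 fish per month

dN/dt = rN(1 − N/K) = 0.154 × 13600 × (1 − 13600/33700).
1 − 13600/33700 = 0.59644; dN/dt = 0.154 × 13600 × 0.59644 = 1249.2.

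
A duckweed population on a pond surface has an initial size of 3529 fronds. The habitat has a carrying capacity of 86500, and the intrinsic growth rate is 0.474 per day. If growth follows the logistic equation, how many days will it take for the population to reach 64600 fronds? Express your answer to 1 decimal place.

A = (K − N₀)/N₀ = (86500 − 3529)/3529 = 23.511.
Solve 86500/(1 + 23.511·e^(−0.474t)) = 64600: 1 + 23.511·e^(−0.474t) = 1.339, so e^(−0.474t) = 0.0144191.
−0.474·t = ln(0.0144191) = -4.2392, so t = 4.2392/0.474 = 8.9435.

8.9 days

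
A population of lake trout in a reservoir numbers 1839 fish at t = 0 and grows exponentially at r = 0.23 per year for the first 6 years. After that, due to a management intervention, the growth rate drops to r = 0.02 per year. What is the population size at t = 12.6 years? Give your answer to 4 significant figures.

Phase 1: N(6) = 1839·e^(0.23×6) = 1839·e^1.38 = 7309.84.
Phase 2 runs for 12.6 − 6 = 6.6 years at r = 0.02.
N(12.6) = 7309.84·e^(0.02×6.6) = 7309.84·e^0.132 = 8341.32.

8341 fish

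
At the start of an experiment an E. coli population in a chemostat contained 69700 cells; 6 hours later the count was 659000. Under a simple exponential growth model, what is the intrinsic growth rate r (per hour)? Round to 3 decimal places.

From N(t) = N₀·e^(rt): e^(r·6) = 659000/69700 = 9.4548.
r·6 = ln(9.4548) = 2.2465, so r = 2.2465/6 = 0.37442.

0.374 per hour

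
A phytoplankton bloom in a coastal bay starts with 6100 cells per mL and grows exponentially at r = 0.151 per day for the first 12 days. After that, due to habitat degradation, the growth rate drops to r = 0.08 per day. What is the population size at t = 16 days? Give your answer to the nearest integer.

Phase 1: N(12) = 6100·e^(0.151×12) = 6100·e^1.812 = 37348.4.
Phase 2 runs for 16 − 12 = 4 days at r = 0.08.
N(16) = 37348.4·e^(0.08×4) = 37348.4·e^0.32 = 51433.5.

51433 cells per mL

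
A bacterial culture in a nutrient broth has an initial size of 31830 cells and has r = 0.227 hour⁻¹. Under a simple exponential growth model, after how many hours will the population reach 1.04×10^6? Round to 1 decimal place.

Set N₀·e^(rt) = 1.04×10^6: e^(0.227·t) = 1.04×10^6/31830 = 32.674.
0.227·t = ln(32.674) = 3.4866, so t = 3.4866/0.227 = 15.359.

15.4 hours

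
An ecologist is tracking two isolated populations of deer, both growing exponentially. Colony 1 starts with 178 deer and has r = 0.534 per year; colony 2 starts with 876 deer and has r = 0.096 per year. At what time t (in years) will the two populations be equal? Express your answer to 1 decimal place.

3.6 years

Set 178·e^(0.534t) = 876·e^(0.096t).
e^((0.534 − 0.096)t) = 876/178 → e^(0.438·t) = 4.9213.
0.438·t = ln(4.9213) = 1.5936, so t = 1.5936/0.438 = 3.6383.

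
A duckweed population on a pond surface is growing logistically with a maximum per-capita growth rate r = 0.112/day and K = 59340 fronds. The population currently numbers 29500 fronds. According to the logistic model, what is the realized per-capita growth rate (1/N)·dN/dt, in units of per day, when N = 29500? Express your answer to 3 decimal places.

0.056 per day

(1/N)·dN/dt = r(1 − N/K) = 0.112 × (1 − 29500/59340).
= 0.112 × 0.50286 = 0.056321.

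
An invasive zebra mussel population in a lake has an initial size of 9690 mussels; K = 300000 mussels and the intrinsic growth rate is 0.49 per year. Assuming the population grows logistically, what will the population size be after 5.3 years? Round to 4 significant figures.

92820 mussels

A = (K − N₀)/N₀ = (300000 − 9690)/9690 = 29.96.
N(t) = K/(1 + A·e^(−rt)) = 300000/(1 + 29.96×e^(−0.49×5.3)).
e^(−2.597) = 0.074497; denominator = 1 + 29.96×0.074497 = 3.2319.
N = 300000/3.2319 = 92824.5.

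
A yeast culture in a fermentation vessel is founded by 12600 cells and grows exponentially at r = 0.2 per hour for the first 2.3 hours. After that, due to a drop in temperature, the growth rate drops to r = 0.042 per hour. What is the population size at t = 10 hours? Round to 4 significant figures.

27580 cells

Phase 1: N(2.3) = 12600·e^(0.2×2.3) = 12600·e^0.46 = 19959.3.
Phase 2 runs for 10 − 2.3 = 7.7 hours at r = 0.042.
N(10) = 19959.3·e^(0.042×7.7) = 19959.3·e^0.3234 = 27580.2.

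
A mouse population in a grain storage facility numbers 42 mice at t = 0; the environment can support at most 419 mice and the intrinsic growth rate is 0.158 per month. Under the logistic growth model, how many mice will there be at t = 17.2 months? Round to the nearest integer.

A = (K − N₀)/N₀ = (419 − 42)/42 = 8.9762.
N(t) = K/(1 + A·e^(−rt)) = 419/(1 + 8.9762×e^(−0.158×17.2)).
e^(−2.718) = 0.066033; denominator = 1 + 8.9762×0.066033 = 1.5927.
N = 419/1.5927 = 263.071.

263 mice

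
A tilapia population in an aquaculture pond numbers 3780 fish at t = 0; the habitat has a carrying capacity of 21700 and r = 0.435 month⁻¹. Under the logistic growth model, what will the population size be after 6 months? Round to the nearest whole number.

16091 fish

A = (K − N₀)/N₀ = (21700 − 3780)/3780 = 4.7407.
N(t) = K/(1 + A·e^(−rt)) = 21700/(1 + 4.7407×e^(−0.435×6)).
e^(−2.61) = 0.073535; denominator = 1 + 4.7407×0.073535 = 1.3486.
N = 21700/1.3486 = 16090.7.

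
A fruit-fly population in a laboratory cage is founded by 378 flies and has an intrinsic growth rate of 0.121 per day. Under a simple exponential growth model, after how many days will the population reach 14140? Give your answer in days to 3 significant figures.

Set N₀·e^(rt) = 14140: e^(0.121·t) = 14140/378 = 37.407.
0.121·t = ln(37.407) = 3.6219, so t = 3.6219/0.121 = 29.933.

29.9 days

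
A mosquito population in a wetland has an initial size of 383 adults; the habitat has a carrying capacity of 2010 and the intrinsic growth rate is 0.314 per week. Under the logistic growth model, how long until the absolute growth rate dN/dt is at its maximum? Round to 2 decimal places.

4.61 weeks

Logistic growth is fastest at N = K/2 = 1005.
A = (K − N₀)/N₀ = 4.248. Set K/(1 + A·e^(−rt)) = K/2 → A·e^(−rt) = 1.
e^(−0.314t) = 1/4.248 = 0.235403, so t = ln(4.248)/0.314 = 1.4465/0.314 = 4.6066.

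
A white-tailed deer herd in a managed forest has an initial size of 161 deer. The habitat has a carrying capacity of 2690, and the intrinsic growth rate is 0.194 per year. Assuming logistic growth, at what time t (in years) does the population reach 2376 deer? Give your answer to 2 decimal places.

A = (K − N₀)/N₀ = (2690 − 161)/161 = 15.708.
Solve 2690/(1 + 15.708·e^(−0.194t)) = 2376: 1 + 15.708·e^(−0.194t) = 1.1322, so e^(−0.194t) = 0.00841318.
−0.194·t = ln(0.00841318) = -4.778, so t = 4.778/0.194 = 24.629.

24.63 years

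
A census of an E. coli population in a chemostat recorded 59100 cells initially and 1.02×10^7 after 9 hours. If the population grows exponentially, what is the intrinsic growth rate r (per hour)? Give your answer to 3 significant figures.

From N(t) = N₀·e^(rt): e^(r·9) = 1.02×10^7/59100 = 172.59.
r·9 = ln(172.59) = 5.1509, so r = 5.1509/9 = 0.57232.

0.572 per hour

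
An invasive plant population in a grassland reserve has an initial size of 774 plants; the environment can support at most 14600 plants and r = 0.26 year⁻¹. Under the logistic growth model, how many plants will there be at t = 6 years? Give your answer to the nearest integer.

A = (K − N₀)/N₀ = (14600 − 774)/774 = 17.863.
N(t) = K/(1 + A·e^(−rt)) = 14600/(1 + 17.863×e^(−0.26×6)).
e^(−1.56) = 0.21014; denominator = 1 + 17.863×0.21014 = 4.7537.
N = 14600/4.7537 = 3071.31.

3071 plants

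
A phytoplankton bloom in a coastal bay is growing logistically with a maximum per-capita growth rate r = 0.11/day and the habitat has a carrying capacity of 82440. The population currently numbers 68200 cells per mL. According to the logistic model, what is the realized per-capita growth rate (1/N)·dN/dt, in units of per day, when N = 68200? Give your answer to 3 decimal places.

(1/N)·dN/dt = r(1 − N/K) = 0.11 × (1 − 68200/82440).
= 0.11 × 0.17273 = 0.019.

0.019 per day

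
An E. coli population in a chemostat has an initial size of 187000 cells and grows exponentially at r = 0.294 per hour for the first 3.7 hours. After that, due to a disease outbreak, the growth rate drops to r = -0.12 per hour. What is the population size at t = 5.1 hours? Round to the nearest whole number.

Phase 1: N(3.7) = 187000·e^(0.294×3.7) = 187000·e^1.088 = 554967.
Phase 2 runs for 5.1 − 3.7 = 1.4 hours at r = -0.12.
N(5.1) = 554967·e^(-0.12×1.4) = 554967·e^-0.168 = 469143.

469143 cells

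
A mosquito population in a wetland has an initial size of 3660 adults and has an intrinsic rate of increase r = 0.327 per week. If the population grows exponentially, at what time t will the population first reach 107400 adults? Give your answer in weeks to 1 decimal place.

10.3 weeks

Set N₀·e^(rt) = 107400: e^(0.327·t) = 107400/3660 = 29.344.
0.327·t = ln(29.344) = 3.3791, so t = 3.3791/0.327 = 10.334.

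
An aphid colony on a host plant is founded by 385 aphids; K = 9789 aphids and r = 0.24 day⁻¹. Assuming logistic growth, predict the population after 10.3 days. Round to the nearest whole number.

A = (K − N₀)/N₀ = (9789 − 385)/385 = 24.426.
N(t) = K/(1 + A·e^(−rt)) = 9789/(1 + 24.426×e^(−0.24×10.3)).
e^(−2.472) = 0.084416; denominator = 1 + 24.426×0.084416 = 3.0619.
N = 9789/3.0619 = 3196.99.

3197 aphids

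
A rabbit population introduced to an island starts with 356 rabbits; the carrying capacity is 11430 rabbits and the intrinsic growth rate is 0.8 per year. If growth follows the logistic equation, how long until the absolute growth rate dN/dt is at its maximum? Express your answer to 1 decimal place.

Logistic growth is fastest at N = K/2 = 5715.
A = (K − N₀)/N₀ = 31.107. Set K/(1 + A·e^(−rt)) = K/2 → A·e^(−rt) = 1.
e^(−0.8t) = 1/31.107 = 0.0321474, so t = ln(31.107)/0.8 = 3.4374/0.8 = 4.2968.

4.3 years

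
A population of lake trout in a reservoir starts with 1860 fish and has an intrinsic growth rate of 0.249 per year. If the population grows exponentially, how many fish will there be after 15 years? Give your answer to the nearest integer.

N(t) = N₀·e^(rt) = 1860 × e^(0.249×15) = 1860 × e^3.735.
e^3.735 ≈ 41.888, so N ≈ 1860 × 41.888 = 77911.7.

77912 fish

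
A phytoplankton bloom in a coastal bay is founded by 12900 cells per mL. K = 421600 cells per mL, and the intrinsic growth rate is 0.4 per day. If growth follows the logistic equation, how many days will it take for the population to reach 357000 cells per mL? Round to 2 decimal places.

A = (K − N₀)/N₀ = (421600 − 12900)/12900 = 31.682.
Solve 421600/(1 + 31.682·e^(−0.4t)) = 357000: 1 + 31.682·e^(−0.4t) = 1.181, so e^(−0.4t) = 0.00571149.
−0.4·t = ln(0.00571149) = -5.1653, so t = 5.1653/0.4 = 12.913.

12.91 days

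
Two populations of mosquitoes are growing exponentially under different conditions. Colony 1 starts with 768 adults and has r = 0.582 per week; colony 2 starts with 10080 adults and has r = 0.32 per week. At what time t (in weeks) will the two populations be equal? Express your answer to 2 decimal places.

Set 768·e^(0.582t) = 10080·e^(0.32t).
e^((0.582 − 0.32)t) = 10080/768 → e^(0.262·t) = 13.125.
0.262·t = ln(13.125) = 2.5745, so t = 2.5745/0.262 = 9.8264.

9.83 weeks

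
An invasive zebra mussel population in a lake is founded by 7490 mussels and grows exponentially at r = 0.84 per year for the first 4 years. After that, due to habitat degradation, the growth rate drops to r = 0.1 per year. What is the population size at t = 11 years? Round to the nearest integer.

Phase 1: N(4) = 7490·e^(0.84×4) = 7490·e^3.36 = 215631.
Phase 2 runs for 11 − 4 = 7 years at r = 0.1.
N(11) = 215631·e^(0.1×7) = 215631·e^0.7 = 434228.

434228 mussels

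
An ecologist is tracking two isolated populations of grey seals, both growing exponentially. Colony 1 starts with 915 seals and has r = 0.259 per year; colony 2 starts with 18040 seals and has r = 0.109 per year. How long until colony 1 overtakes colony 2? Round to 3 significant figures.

19.9 years

Set 915·e^(0.259t) = 18040·e^(0.109t).
e^((0.259 − 0.109)t) = 18040/915 → e^(0.15·t) = 19.716.
0.15·t = ln(19.716) = 2.9814, so t = 2.9814/0.15 = 19.876.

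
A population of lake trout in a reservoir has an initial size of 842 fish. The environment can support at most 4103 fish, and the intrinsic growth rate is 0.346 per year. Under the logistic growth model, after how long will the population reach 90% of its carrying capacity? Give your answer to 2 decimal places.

10.26 years

A = (K − N₀)/N₀ = (4103 − 842)/842 = 3.8729.
Solve 4103/(1 + 3.8729·e^(−0.346t)) = 3692.7: 1 + 3.8729·e^(−0.346t) = 1.1111, so e^(−0.346t) = 0.0286892.
−0.346·t = ln(0.0286892) = -3.5512, so t = 3.5512/0.346 = 10.264.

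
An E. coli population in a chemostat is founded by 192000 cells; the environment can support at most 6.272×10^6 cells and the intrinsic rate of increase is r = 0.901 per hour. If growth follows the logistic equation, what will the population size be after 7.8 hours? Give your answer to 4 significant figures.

A = (K − N₀)/N₀ = (6.272×10^6 − 192000)/192000 = 31.667.
N(t) = K/(1 + A·e^(−rt)) = 6.272×10^6/(1 + 31.667×e^(−0.901×7.8)).
e^(−7.028) = 0.00088688; denominator = 1 + 31.667×0.00088688 = 1.0281.
N = 6.272×10^6/1.0281 = 6.100666×10^6.

6101000 cells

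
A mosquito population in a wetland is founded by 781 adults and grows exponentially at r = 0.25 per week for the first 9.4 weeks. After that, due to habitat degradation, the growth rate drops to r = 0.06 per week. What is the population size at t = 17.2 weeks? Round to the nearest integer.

Phase 1: N(9.4) = 781·e^(0.25×9.4) = 781·e^2.35 = 8189.23.
Phase 2 runs for 17.2 − 9.4 = 7.8 weeks at r = 0.06.
N(17.2) = 8189.23·e^(0.06×7.8) = 8189.23·e^0.468 = 13076.5.

13077 adults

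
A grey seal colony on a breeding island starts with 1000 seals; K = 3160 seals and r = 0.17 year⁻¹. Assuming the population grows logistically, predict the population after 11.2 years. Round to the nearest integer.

2391 seals

A = (K − N₀)/N₀ = (3160 − 1000)/1000 = 2.16.
N(t) = K/(1 + A·e^(−rt)) = 3160/(1 + 2.16×e^(−0.17×11.2)).
e^(−1.904) = 0.14897; denominator = 1 + 2.16×0.14897 = 1.3218.
N = 3160/1.3218 = 2390.72.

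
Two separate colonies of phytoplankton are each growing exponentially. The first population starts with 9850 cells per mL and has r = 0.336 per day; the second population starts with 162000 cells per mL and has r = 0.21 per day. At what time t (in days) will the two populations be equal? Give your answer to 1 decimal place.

Set 9850·e^(0.336t) = 162000·e^(0.21t).
e^((0.336 − 0.21)t) = 162000/9850 → e^(0.126·t) = 16.447.
0.126·t = ln(16.447) = 2.8001, so t = 2.8001/0.126 = 22.223.

22.2 days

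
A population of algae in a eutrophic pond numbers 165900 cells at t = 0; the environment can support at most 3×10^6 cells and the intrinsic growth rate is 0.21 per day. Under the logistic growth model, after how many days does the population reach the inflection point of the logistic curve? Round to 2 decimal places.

13.51 days

Logistic growth is fastest at N = K/2 = 1.5×10^6.
A = (K − N₀)/N₀ = 17.083. Set K/(1 + A·e^(−rt)) = K/2 → A·e^(−rt) = 1.
e^(−0.21t) = 1/17.083 = 0.0585371, so t = ln(17.083)/0.21 = 2.8381/0.21 = 13.515.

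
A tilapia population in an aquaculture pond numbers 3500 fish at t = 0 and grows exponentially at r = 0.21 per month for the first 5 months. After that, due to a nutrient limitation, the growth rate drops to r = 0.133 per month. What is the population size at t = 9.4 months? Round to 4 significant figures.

Phase 1: N(5) = 3500·e^(0.21×5) = 3500·e^1.05 = 10001.8.
Phase 2 runs for 9.4 − 5 = 4.4 months at r = 0.133.
N(9.4) = 10001.8·e^(0.133×4.4) = 10001.8·e^0.5852 = 17956.7.

17960 fish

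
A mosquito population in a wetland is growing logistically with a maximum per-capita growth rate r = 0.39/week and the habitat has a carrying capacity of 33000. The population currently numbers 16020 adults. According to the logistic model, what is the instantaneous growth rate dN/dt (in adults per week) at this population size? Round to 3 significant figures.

dN/dt = rN(1 − N/K) = 0.39 × 16020 × (1 − 16020/33000).
1 − 16020/33000 = 0.51455; dN/dt = 0.39 × 16020 × 0.51455 = 3214.8.

3210 adults per week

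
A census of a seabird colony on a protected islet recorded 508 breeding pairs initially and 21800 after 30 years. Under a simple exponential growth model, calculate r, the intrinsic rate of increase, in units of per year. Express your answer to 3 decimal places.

From N(t) = N₀·e^(rt): e^(r·30) = 21800/508 = 42.913.
r·30 = ln(42.913) = 3.7592, so r = 3.7592/30 = 0.12531.

0.125 per year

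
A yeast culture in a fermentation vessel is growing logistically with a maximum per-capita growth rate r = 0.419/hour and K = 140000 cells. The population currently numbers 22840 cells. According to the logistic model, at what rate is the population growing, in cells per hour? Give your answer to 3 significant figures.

8010 cells per hour

dN/dt = rN(1 − N/K) = 0.419 × 22840 × (1 − 22840/140000).
1 − 22840/140000 = 0.83686; dN/dt = 0.419 × 22840 × 0.83686 = 8008.7.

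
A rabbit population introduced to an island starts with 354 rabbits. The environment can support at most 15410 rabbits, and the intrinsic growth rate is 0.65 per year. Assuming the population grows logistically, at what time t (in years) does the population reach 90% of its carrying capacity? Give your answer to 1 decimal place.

A = (K − N₀)/N₀ = (15410 − 354)/354 = 42.531.
Solve 15410/(1 + 42.531·e^(−0.65t)) = 13869: 1 + 42.531·e^(−0.65t) = 1.1111, so e^(−0.65t) = 0.00261247.
−0.65·t = ln(0.00261247) = -5.9475, so t = 5.9475/0.65 = 9.1499.

9.1 years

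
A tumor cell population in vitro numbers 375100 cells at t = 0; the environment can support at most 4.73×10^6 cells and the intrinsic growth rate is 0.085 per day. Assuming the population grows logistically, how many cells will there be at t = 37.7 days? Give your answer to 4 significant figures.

3215000 cells

A = (K − N₀)/N₀ = (4.73×10^6 − 375100)/375100 = 11.61.
N(t) = K/(1 + A·e^(−rt)) = 4.73×10^6/(1 + 11.61×e^(−0.085×37.7)).
e^(−3.205) = 0.040579; denominator = 1 + 11.61×0.040579 = 1.4711.
N = 4.73×10^6/1.4711 = 3.21523×10^6.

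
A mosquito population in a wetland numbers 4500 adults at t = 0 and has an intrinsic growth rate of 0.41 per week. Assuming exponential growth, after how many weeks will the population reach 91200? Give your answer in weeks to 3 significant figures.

Set N₀·e^(rt) = 91200: e^(0.41·t) = 91200/4500 = 20.267.
0.41·t = ln(20.267) = 3.009, so t = 3.009/0.41 = 7.339.

7.34 weeks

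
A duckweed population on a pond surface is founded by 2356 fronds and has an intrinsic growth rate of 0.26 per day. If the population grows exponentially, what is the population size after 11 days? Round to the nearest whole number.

N(t) = N₀·e^(rt) = 2356 × e^(0.26×11) = 2356 × e^2.86.
e^2.86 ≈ 17.462, so N ≈ 2356 × 17.462 = 41139.4.

41139 fronds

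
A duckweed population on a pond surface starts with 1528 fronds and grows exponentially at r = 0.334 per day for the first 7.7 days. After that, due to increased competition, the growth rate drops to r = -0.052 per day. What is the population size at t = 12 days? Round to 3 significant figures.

Phase 1: N(7.7) = 1528·e^(0.334×7.7) = 1528·e^2.572 = 20000.5.
Phase 2 runs for 12 − 7.7 = 4.3 days at r = -0.052.
N(12) = 20000.5·e^(-0.052×4.3) = 20000.5·e^-0.2236 = 15993.1.

16000 fronds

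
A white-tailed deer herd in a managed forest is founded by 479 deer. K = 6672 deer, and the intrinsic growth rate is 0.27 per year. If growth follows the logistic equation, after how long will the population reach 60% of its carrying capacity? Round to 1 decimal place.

11.0 years

A = (K − N₀)/N₀ = (6672 − 479)/479 = 12.929.
Solve 6672/(1 + 12.929·e^(−0.27t)) = 4003.2: 1 + 12.929·e^(−0.27t) = 1.6667, so e^(−0.27t) = 0.0515636.
−0.27·t = ln(0.0515636) = -2.9649, so t = 2.9649/0.27 = 10.981.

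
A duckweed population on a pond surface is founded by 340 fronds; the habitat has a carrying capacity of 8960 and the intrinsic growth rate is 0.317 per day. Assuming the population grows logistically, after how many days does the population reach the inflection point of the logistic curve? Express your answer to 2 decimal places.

10.20 days

Logistic growth is fastest at N = K/2 = 4480.
A = (K − N₀)/N₀ = 25.353. Set K/(1 + A·e^(−rt)) = K/2 → A·e^(−rt) = 1.
e^(−0.317t) = 1/25.353 = 0.0394432, so t = ln(25.353)/0.317 = 3.2329/0.317 = 10.198.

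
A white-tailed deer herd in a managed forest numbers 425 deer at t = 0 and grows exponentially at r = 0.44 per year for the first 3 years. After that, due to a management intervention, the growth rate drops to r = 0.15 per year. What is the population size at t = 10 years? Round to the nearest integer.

4546 deer

Phase 1: N(3) = 425·e^(0.44×3) = 425·e^1.32 = 1590.95.
Phase 2 runs for 10 − 3 = 7 years at r = 0.15.
N(10) = 1590.95·e^(0.15×7) = 1590.95·e^1.05 = 4546.39.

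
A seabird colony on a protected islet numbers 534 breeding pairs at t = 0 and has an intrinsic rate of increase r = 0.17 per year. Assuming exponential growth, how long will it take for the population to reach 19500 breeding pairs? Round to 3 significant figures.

21.2 years

Set N₀·e^(rt) = 19500: e^(0.17·t) = 19500/534 = 36.517.
0.17·t = ln(36.517) = 3.5978, so t = 3.5978/0.17 = 21.163.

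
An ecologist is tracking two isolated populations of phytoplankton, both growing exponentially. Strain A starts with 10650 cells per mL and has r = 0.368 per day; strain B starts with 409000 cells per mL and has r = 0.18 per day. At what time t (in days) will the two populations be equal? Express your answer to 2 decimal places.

19.41 days

Set 10650·e^(0.368t) = 409000·e^(0.18t).
e^((0.368 − 0.18)t) = 409000/10650 → e^(0.188·t) = 38.404.
0.188·t = ln(38.404) = 3.6482, so t = 3.6482/0.188 = 19.405.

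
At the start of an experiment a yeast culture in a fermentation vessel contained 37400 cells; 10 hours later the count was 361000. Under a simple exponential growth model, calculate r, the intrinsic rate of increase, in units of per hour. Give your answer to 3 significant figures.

0.227 per hour

From N(t) = N₀·e^(rt): e^(r·10) = 361000/37400 = 9.6524.
r·10 = ln(9.6524) = 2.2672, so r = 2.2672/10 = 0.22672.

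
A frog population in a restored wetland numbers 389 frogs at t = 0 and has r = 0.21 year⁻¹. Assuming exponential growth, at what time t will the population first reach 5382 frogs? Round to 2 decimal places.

12.51 years

Set N₀·e^(rt) = 5382: e^(0.21·t) = 5382/389 = 13.835.
0.21·t = ln(13.835) = 2.6272, so t = 2.6272/0.21 = 12.511.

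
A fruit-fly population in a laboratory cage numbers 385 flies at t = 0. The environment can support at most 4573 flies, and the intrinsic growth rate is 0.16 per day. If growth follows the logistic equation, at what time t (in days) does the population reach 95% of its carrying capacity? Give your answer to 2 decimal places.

33.32 days

A = (K − N₀)/N₀ = (4573 − 385)/385 = 10.878.
Solve 4573/(1 + 10.878·e^(−0.16t)) = 4344.35: 1 + 10.878·e^(−0.16t) = 1.0526, so e^(−0.16t) = 0.00483839.
−0.16·t = ln(0.00483839) = -5.3312, so t = 5.3312/0.16 = 33.32.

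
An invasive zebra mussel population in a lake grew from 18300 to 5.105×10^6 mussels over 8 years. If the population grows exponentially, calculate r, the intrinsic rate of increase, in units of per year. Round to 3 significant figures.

0.704 per year

From N(t) = N₀·e^(rt): e^(r·8) = 5.105×10^6/18300 = 278.96.
r·8 = ln(278.96) = 5.6311, so r = 5.6311/8 = 0.70388.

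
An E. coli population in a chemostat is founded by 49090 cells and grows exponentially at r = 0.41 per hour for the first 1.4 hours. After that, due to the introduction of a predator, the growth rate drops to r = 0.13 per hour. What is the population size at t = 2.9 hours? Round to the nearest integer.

Phase 1: N(1.4) = 49090·e^(0.41×1.4) = 49090·e^0.574 = 87152.1.
Phase 2 runs for 2.9 − 1.4 = 1.5 hours at r = 0.13.
N(2.9) = 87152.1·e^(0.13×1.5) = 87152.1·e^0.195 = 105917.

105917 cells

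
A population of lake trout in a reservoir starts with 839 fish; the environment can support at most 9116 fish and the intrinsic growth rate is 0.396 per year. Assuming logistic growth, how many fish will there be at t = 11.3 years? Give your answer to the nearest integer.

A = (K − N₀)/N₀ = (9116 − 839)/839 = 9.8653.
N(t) = K/(1 + A·e^(−rt)) = 9116/(1 + 9.8653×e^(−0.396×11.3)).
e^(−4.475) = 0.011393; denominator = 1 + 9.8653×0.011393 = 1.1124.
N = 9116/1.1124 = 8194.96.

8195 fish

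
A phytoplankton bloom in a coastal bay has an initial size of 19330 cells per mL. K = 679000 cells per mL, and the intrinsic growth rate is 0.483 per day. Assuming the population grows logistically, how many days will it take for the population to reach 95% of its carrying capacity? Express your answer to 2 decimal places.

13.40 days

A = (K − N₀)/N₀ = (679000 − 19330)/19330 = 34.127.
Solve 679000/(1 + 34.127·e^(−0.483t)) = 645050: 1 + 34.127·e^(−0.483t) = 1.0526, so e^(−0.483t) = 0.00154224.
−0.483·t = ln(0.00154224) = -6.4745, so t = 6.4745/0.483 = 13.405.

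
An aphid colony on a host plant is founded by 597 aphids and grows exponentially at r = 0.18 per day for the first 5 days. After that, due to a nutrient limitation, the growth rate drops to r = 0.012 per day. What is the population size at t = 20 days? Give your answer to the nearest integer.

Phase 1: N(5) = 597·e^(0.18×5) = 597·e^0.9 = 1468.38.
Phase 2 runs for 20 − 5 = 15 days at r = 0.012.
N(20) = 1468.38·e^(0.012×15) = 1468.38·e^0.18 = 1757.97.

1758 aphids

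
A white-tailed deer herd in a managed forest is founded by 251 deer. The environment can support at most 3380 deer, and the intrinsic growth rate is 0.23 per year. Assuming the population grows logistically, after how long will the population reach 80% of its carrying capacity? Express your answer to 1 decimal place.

17.0 years

A = (K − N₀)/N₀ = (3380 − 251)/251 = 12.466.
Solve 3380/(1 + 12.466·e^(−0.23t)) = 2704: 1 + 12.466·e^(−0.23t) = 1.25, so e^(−0.23t) = 0.0200543.
−0.23·t = ln(0.0200543) = -3.9093, so t = 3.9093/0.23 = 16.997.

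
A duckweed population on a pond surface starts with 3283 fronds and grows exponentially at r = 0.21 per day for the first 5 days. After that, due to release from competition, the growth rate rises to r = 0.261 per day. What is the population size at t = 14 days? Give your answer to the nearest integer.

Phase 1: N(5) = 3283·e^(0.21×5) = 3283·e^1.05 = 9381.67.
Phase 2 runs for 14 − 5 = 9 days at r = 0.261.
N(14) = 9381.67·e^(0.261×9) = 9381.67·e^2.349 = 98273.8.

98274 fronds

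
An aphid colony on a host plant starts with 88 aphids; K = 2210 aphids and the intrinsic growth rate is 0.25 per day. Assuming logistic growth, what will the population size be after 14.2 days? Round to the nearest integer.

1306 aphids

A = (K − N₀)/N₀ = (2210 − 88)/88 = 24.114.
N(t) = K/(1 + A·e^(−rt)) = 2210/(1 + 24.114×e^(−0.25×14.2)).
e^(−3.55) = 0.028725; denominator = 1 + 24.114×0.028725 = 1.6927.
N = 2210/1.6927 = 1305.64.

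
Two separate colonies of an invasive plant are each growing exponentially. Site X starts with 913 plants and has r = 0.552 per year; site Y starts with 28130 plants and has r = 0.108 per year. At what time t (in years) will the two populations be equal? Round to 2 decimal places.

Set 913·e^(0.552t) = 28130·e^(0.108t).
e^((0.552 − 0.108)t) = 28130/913 → e^(0.444·t) = 30.811.
0.444·t = ln(30.811) = 3.4279, so t = 3.4279/0.444 = 7.7204.

7.72 years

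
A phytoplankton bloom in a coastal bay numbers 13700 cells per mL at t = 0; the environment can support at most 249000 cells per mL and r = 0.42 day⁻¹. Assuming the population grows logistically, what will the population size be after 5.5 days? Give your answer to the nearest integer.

92058 cells per mL

A = (K − N₀)/N₀ = (249000 − 13700)/13700 = 17.175.
N(t) = K/(1 + A·e^(−rt)) = 249000/(1 + 17.175×e^(−0.42×5.5)).
e^(−2.31) = 0.099261; denominator = 1 + 17.175×0.099261 = 2.7048.
N = 249000/2.7048 = 92057.5.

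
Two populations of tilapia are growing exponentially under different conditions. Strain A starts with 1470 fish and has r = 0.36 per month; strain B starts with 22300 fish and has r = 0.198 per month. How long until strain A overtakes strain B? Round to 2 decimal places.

Set 1470·e^(0.36t) = 22300·e^(0.198t).
e^((0.36 − 0.198)t) = 22300/1470 → e^(0.162·t) = 15.17.
0.162·t = ln(15.17) = 2.7193, so t = 2.7193/0.162 = 16.786.

16.79 months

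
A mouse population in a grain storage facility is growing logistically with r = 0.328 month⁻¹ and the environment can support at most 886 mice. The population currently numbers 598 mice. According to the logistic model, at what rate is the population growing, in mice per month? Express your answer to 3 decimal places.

dN/dt = rN(1 − N/K) = 0.328 × 598 × (1 − 598/886).
1 − 598/886 = 0.32506; dN/dt = 0.328 × 598 × 0.32506 = 63.758.

63.758 mice per month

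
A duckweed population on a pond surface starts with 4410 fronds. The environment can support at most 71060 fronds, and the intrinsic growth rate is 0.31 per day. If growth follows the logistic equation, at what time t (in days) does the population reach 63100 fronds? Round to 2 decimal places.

15.44 days

A = (K − N₀)/N₀ = (71060 − 4410)/4410 = 15.113.
Solve 71060/(1 + 15.113·e^(−0.31t)) = 63100: 1 + 15.113·e^(−0.31t) = 1.1261, so e^(−0.31t) = 0.00834684.
−0.31·t = ln(0.00834684) = -4.7859, so t = 4.7859/0.31 = 15.438.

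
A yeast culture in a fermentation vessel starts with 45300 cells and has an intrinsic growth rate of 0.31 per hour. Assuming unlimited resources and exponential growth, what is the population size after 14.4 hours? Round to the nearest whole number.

N(t) = N₀·e^(rt) = 45300 × e^(0.31×14.4) = 45300 × e^4.464.
e^4.464 ≈ 86.834, so N ≈ 45300 × 86.834 = 3.933587×10^6.

3933587 cells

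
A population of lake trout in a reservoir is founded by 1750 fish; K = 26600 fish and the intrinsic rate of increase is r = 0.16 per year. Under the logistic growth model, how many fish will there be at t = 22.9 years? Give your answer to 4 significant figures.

19500 fish

A = (K − N₀)/N₀ = (26600 − 1750)/1750 = 14.2.
N(t) = K/(1 + A·e^(−rt)) = 26600/(1 + 14.2×e^(−0.16×22.9)).
e^(−3.664) = 0.02563; denominator = 1 + 14.2×0.02563 = 1.3639.
N = 26600/1.3639 = 19502.3.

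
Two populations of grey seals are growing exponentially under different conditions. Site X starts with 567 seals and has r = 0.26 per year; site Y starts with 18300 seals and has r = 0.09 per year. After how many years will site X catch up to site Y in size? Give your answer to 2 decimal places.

20.44 years

Set 567·e^(0.26t) = 18300·e^(0.09t).
e^((0.26 − 0.09)t) = 18300/567 → e^(0.17·t) = 32.275.
0.17·t = ln(32.275) = 3.4743, so t = 3.4743/0.17 = 20.437.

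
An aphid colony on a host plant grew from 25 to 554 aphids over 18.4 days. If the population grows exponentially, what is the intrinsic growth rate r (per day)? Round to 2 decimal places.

From N(t) = N₀·e^(rt): e^(r·18.4) = 554/25 = 22.16.
r·18.4 = ln(22.16) = 3.0983, so r = 3.0983/18.4 = 0.16839.

0.17 per day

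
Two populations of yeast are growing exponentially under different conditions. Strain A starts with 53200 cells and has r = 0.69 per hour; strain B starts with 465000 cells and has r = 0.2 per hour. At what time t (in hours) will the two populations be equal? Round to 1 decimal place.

Set 53200·e^(0.69t) = 465000·e^(0.2t).
e^((0.69 − 0.2)t) = 465000/53200 → e^(0.49·t) = 8.7406.
0.49·t = ln(8.7406) = 2.168, so t = 2.168/0.49 = 4.4244.

4.4 hours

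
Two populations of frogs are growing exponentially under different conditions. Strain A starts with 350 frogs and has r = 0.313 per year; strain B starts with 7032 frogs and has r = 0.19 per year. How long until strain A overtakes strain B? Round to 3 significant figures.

Set 350·e^(0.313t) = 7032·e^(0.19t).
e^((0.313 − 0.19)t) = 7032/350 → e^(0.123·t) = 20.091.
0.123·t = ln(20.091) = 3.0003, so t = 3.0003/0.123 = 24.393.

24.4 years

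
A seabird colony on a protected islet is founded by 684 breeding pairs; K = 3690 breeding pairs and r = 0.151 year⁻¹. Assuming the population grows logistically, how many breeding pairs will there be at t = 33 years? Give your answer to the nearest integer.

A = (K − N₀)/N₀ = (3690 − 684)/684 = 4.3947.
N(t) = K/(1 + A·e^(−rt)) = 3690/(1 + 4.3947×e^(−0.151×33)).
e^(−4.983) = 0.0068535; denominator = 1 + 4.3947×0.0068535 = 1.0301.
N = 3690/1.0301 = 3582.11.

3582 breeding pairs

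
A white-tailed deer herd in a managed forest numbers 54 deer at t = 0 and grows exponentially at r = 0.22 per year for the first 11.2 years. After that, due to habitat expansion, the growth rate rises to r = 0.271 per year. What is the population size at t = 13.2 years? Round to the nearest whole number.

1091 deer

Phase 1: N(11.2) = 54·e^(0.22×11.2) = 54·e^2.464 = 634.593.
Phase 2 runs for 13.2 − 11.2 = 2 years at r = 0.271.
N(13.2) = 634.593·e^(0.271×2) = 634.593·e^0.542 = 1091.15.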